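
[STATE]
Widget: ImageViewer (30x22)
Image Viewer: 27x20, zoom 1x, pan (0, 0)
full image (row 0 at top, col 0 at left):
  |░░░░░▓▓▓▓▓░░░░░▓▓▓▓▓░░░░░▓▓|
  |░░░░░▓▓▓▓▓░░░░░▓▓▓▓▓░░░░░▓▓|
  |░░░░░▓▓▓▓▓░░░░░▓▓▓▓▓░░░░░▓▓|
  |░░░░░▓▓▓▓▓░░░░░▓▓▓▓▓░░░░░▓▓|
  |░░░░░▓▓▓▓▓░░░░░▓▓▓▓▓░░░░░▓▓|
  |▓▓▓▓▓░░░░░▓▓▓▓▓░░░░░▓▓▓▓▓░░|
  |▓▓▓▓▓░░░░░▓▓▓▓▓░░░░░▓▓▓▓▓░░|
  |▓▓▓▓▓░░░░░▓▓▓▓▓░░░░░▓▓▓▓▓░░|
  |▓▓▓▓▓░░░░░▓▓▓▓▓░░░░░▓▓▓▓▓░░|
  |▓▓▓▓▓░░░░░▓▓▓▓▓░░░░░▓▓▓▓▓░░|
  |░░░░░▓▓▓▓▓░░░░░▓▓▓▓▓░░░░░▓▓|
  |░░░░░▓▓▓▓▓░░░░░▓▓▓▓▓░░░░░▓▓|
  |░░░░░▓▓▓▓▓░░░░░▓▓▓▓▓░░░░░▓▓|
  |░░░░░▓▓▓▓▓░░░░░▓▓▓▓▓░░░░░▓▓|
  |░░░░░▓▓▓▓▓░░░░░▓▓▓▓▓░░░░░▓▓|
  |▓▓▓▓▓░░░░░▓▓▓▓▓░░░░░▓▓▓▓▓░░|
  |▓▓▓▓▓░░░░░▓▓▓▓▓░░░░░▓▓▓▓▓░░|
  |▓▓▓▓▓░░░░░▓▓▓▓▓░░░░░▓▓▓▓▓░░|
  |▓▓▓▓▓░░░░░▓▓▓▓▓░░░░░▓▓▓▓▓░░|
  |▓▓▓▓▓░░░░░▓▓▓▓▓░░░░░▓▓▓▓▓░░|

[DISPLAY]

░░░░░▓▓▓▓▓░░░░░▓▓▓▓▓░░░░░▓▓   
░░░░░▓▓▓▓▓░░░░░▓▓▓▓▓░░░░░▓▓   
░░░░░▓▓▓▓▓░░░░░▓▓▓▓▓░░░░░▓▓   
░░░░░▓▓▓▓▓░░░░░▓▓▓▓▓░░░░░▓▓   
░░░░░▓▓▓▓▓░░░░░▓▓▓▓▓░░░░░▓▓   
▓▓▓▓▓░░░░░▓▓▓▓▓░░░░░▓▓▓▓▓░░   
▓▓▓▓▓░░░░░▓▓▓▓▓░░░░░▓▓▓▓▓░░   
▓▓▓▓▓░░░░░▓▓▓▓▓░░░░░▓▓▓▓▓░░   
▓▓▓▓▓░░░░░▓▓▓▓▓░░░░░▓▓▓▓▓░░   
▓▓▓▓▓░░░░░▓▓▓▓▓░░░░░▓▓▓▓▓░░   
░░░░░▓▓▓▓▓░░░░░▓▓▓▓▓░░░░░▓▓   
░░░░░▓▓▓▓▓░░░░░▓▓▓▓▓░░░░░▓▓   
░░░░░▓▓▓▓▓░░░░░▓▓▓▓▓░░░░░▓▓   
░░░░░▓▓▓▓▓░░░░░▓▓▓▓▓░░░░░▓▓   
░░░░░▓▓▓▓▓░░░░░▓▓▓▓▓░░░░░▓▓   
▓▓▓▓▓░░░░░▓▓▓▓▓░░░░░▓▓▓▓▓░░   
▓▓▓▓▓░░░░░▓▓▓▓▓░░░░░▓▓▓▓▓░░   
▓▓▓▓▓░░░░░▓▓▓▓▓░░░░░▓▓▓▓▓░░   
▓▓▓▓▓░░░░░▓▓▓▓▓░░░░░▓▓▓▓▓░░   
▓▓▓▓▓░░░░░▓▓▓▓▓░░░░░▓▓▓▓▓░░   
                              
                              


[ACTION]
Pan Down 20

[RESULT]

                              
                              
                              
                              
                              
                              
                              
                              
                              
                              
                              
                              
                              
                              
                              
                              
                              
                              
                              
                              
                              
                              


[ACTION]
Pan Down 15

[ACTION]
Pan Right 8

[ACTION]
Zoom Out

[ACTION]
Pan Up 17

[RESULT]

░░▓▓▓▓▓░░░░░▓▓▓▓▓░░           
░░▓▓▓▓▓░░░░░▓▓▓▓▓░░           
                              
                              
                              
                              
                              
                              
                              
                              
                              
                              
                              
                              
                              
                              
                              
                              
                              
                              
                              
                              


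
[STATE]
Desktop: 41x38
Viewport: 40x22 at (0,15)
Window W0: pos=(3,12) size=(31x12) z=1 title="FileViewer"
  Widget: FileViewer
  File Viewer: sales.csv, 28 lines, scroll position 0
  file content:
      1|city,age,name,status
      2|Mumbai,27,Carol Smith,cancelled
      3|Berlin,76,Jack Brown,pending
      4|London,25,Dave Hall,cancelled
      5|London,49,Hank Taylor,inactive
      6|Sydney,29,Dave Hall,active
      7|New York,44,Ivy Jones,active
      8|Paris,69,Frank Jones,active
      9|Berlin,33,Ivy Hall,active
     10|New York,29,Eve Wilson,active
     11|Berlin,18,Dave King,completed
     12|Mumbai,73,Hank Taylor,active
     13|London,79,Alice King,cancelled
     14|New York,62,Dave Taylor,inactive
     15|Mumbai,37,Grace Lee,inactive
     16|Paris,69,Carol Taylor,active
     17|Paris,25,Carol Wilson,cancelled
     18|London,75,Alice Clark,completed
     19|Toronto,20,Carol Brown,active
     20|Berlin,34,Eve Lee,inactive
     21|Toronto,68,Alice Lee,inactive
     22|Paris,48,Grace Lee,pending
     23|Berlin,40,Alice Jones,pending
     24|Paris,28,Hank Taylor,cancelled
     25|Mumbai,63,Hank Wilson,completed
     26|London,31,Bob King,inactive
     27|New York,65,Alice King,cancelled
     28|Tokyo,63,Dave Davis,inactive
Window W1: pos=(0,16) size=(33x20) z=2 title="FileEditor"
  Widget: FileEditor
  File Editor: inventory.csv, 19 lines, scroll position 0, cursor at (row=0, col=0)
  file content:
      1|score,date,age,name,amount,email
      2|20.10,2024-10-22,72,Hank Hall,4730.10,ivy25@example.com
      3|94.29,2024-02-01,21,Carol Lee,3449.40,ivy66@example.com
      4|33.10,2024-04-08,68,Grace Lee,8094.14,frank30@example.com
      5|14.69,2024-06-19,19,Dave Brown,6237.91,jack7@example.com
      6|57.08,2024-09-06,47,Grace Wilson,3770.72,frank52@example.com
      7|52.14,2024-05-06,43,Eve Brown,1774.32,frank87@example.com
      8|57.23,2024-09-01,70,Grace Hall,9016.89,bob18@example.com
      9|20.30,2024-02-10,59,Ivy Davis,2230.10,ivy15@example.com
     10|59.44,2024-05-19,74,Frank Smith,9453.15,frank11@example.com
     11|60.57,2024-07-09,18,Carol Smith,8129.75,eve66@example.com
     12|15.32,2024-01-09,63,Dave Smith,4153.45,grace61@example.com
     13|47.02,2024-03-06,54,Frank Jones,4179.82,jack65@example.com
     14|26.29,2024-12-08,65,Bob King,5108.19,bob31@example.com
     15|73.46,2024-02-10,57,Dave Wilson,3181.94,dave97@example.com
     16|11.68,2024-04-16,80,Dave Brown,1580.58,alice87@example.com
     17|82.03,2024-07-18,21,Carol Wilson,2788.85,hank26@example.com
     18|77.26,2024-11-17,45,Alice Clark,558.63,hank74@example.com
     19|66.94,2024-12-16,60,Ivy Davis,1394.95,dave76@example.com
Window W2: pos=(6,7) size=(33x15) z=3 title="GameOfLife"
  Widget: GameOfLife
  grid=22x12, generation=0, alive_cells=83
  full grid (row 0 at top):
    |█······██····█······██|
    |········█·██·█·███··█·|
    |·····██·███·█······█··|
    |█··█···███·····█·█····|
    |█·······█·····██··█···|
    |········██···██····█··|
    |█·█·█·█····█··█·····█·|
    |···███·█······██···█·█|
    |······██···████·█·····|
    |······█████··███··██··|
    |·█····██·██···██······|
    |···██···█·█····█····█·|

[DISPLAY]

   ┃ci┃········██···██····█··         ┃ 
┏━━━━━┃█·█·█·█····█··█·····█·         ┃ 
┃ File┃···███·█······██···█·█         ┃ 
┠─────┃······██···████·█·····         ┃ 
┃█core┃······█████··███··██··         ┃ 
┃20.10┃·█····██·██···██······         ┃ 
┃94.29┗━━━━━━━━━━━━━━━━━━━━━━━━━━━━━━━┛ 
┃33.10,2024-04-08,68,Grace Lee,░┃┃      
┃14.69,2024-06-19,19,Dave Brown░┃┛      
┃57.08,2024-09-06,47,Grace Wils░┃       
┃52.14,2024-05-06,43,Eve Brown,░┃       
┃57.23,2024-09-01,70,Grace Hall░┃       
┃20.30,2024-02-10,59,Ivy Davis,░┃       
┃59.44,2024-05-19,74,Frank Smit░┃       
┃60.57,2024-07-09,18,Carol Smit░┃       
┃15.32,2024-01-09,63,Dave Smith░┃       
┃47.02,2024-03-06,54,Frank Jone░┃       
┃26.29,2024-12-08,65,Bob King,5░┃       
┃73.46,2024-02-10,57,Dave Wilso░┃       
┃11.68,2024-04-16,80,Dave Brown▼┃       
┗━━━━━━━━━━━━━━━━━━━━━━━━━━━━━━━┛       
                                        


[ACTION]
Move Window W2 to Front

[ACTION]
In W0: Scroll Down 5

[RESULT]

   ┃Sy┃········██···██····█··         ┃ 
┏━━━━━┃█·█·█·█····█··█·····█·         ┃ 
┃ File┃···███·█······██···█·█         ┃ 
┠─────┃······██···████·█·····         ┃ 
┃█core┃······█████··███··██··         ┃ 
┃20.10┃·█····██·██···██······         ┃ 
┃94.29┗━━━━━━━━━━━━━━━━━━━━━━━━━━━━━━━┛ 
┃33.10,2024-04-08,68,Grace Lee,░┃┃      
┃14.69,2024-06-19,19,Dave Brown░┃┛      
┃57.08,2024-09-06,47,Grace Wils░┃       
┃52.14,2024-05-06,43,Eve Brown,░┃       
┃57.23,2024-09-01,70,Grace Hall░┃       
┃20.30,2024-02-10,59,Ivy Davis,░┃       
┃59.44,2024-05-19,74,Frank Smit░┃       
┃60.57,2024-07-09,18,Carol Smit░┃       
┃15.32,2024-01-09,63,Dave Smith░┃       
┃47.02,2024-03-06,54,Frank Jone░┃       
┃26.29,2024-12-08,65,Bob King,5░┃       
┃73.46,2024-02-10,57,Dave Wilso░┃       
┃11.68,2024-04-16,80,Dave Brown▼┃       
┗━━━━━━━━━━━━━━━━━━━━━━━━━━━━━━━┛       
                                        


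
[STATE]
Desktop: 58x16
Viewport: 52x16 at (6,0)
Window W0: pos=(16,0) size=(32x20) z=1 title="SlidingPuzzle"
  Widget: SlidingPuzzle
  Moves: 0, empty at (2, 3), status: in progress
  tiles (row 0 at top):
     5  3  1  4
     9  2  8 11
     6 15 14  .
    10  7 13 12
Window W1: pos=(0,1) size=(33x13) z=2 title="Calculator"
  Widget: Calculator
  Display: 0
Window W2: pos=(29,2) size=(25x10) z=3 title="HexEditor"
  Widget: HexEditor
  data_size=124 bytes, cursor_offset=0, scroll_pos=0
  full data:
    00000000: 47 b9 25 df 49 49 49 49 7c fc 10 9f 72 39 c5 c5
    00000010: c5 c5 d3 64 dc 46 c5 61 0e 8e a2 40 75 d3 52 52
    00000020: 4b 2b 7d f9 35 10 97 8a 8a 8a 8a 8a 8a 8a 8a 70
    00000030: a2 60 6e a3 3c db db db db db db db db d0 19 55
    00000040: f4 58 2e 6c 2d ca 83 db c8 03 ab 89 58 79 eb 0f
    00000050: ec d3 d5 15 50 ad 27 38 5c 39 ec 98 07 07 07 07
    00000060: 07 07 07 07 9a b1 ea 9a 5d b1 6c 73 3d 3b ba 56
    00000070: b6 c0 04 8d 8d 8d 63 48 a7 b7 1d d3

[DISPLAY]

          ┏━━━━━━━━━━━━━━━━━━━━━━━━━━━━━━┓          
━━━━━━━━━━━━━━━━━━━━━━━━━━┓              ┃          
ulator                 ┏━━━━━━━━━━━━━━━━━━━━━━━┓    
───────────────────────┃ HexEditor             ┃    
                       ┠───────────────────────┨    
───┬───┬───┐           ┃00000000  47 b9 25 df 4┃    
 8 │ 9 │ ÷ │           ┃00000010  c5 c5 d3 64 d┃    
───┼───┼───┤           ┃00000020  4b 2b 7d f9 3┃    
 5 │ 6 │ × │           ┃00000030  a2 60 6e a3 3┃    
───┼───┼───┤           ┃00000040  f4 58 2e 6c 2┃    
 2 │ 3 │ - │           ┃00000050  ec d3 d5 15 5┃    
───┼───┼───┤           ┗━━━━━━━━━━━━━━━━━━━━━━━┛    
 . │ = │ + │              ┃              ┃          
━━━━━━━━━━━━━━━━━━━━━━━━━━┛              ┃          
          ┃                              ┃          
          ┃                              ┃          


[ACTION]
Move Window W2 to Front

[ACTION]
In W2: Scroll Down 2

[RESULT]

          ┏━━━━━━━━━━━━━━━━━━━━━━━━━━━━━━┓          
━━━━━━━━━━━━━━━━━━━━━━━━━━┓              ┃          
ulator                 ┏━━━━━━━━━━━━━━━━━━━━━━━┓    
───────────────────────┃ HexEditor             ┃    
                       ┠───────────────────────┨    
───┬───┬───┐           ┃00000020  4b 2b 7d f9 3┃    
 8 │ 9 │ ÷ │           ┃00000030  a2 60 6e a3 3┃    
───┼───┼───┤           ┃00000040  f4 58 2e 6c 2┃    
 5 │ 6 │ × │           ┃00000050  ec d3 d5 15 5┃    
───┼───┼───┤           ┃00000060  07 07 07 07 9┃    
 2 │ 3 │ - │           ┃00000070  b6 c0 04 8d 8┃    
───┼───┼───┤           ┗━━━━━━━━━━━━━━━━━━━━━━━┛    
 . │ = │ + │              ┃              ┃          
━━━━━━━━━━━━━━━━━━━━━━━━━━┛              ┃          
          ┃                              ┃          
          ┃                              ┃          


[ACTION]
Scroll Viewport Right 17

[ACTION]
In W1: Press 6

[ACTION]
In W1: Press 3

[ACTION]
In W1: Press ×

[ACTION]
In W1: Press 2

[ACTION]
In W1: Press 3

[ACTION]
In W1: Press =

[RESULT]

          ┏━━━━━━━━━━━━━━━━━━━━━━━━━━━━━━┓          
━━━━━━━━━━━━━━━━━━━━━━━━━━┓              ┃          
ulator                 ┏━━━━━━━━━━━━━━━━━━━━━━━┓    
───────────────────────┃ HexEditor             ┃    
                      1┠───────────────────────┨    
───┬───┬───┐           ┃00000020  4b 2b 7d f9 3┃    
 8 │ 9 │ ÷ │           ┃00000030  a2 60 6e a3 3┃    
───┼───┼───┤           ┃00000040  f4 58 2e 6c 2┃    
 5 │ 6 │ × │           ┃00000050  ec d3 d5 15 5┃    
───┼───┼───┤           ┃00000060  07 07 07 07 9┃    
 2 │ 3 │ - │           ┃00000070  b6 c0 04 8d 8┃    
───┼───┼───┤           ┗━━━━━━━━━━━━━━━━━━━━━━━┛    
 . │ = │ + │              ┃              ┃          
━━━━━━━━━━━━━━━━━━━━━━━━━━┛              ┃          
          ┃                              ┃          
          ┃                              ┃          


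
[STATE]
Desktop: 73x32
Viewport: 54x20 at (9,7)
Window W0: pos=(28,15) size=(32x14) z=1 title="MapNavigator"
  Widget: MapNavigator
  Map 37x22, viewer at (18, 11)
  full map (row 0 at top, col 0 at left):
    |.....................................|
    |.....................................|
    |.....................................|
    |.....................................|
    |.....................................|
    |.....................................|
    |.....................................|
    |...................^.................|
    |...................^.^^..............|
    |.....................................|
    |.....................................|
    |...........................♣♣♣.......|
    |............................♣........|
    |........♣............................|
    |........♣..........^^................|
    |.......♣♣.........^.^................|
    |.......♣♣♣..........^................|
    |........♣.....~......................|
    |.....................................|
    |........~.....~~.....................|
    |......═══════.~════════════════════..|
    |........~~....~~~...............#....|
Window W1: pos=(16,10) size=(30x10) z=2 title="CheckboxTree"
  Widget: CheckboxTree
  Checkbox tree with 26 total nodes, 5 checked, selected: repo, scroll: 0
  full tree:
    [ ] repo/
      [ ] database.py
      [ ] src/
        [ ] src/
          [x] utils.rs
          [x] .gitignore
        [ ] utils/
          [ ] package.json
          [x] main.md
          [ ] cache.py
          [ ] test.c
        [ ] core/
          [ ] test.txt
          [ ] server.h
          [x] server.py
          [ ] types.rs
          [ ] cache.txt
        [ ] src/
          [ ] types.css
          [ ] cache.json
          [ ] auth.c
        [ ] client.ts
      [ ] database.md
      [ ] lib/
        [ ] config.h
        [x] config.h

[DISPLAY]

                                                      
                                                      
                                                      
       ┏━━━━━━━━━━━━━━━━━━━━━━━━━━━━┓                 
       ┃ CheckboxTree               ┃                 
       ┠────────────────────────────┨                 
       ┃>[-] repo/                  ┃                 
       ┃   [ ] database.py          ┃                 
       ┃   [-] src/                 ┃━━━━━━━━━━━━━┓   
       ┃     [x] src/               ┃             ┃   
       ┃       [x] utils.rs         ┃─────────────┨   
       ┃       [x] .gitignore       ┃.............┃   
       ┗━━━━━━━━━━━━━━━━━━━━━━━━━━━━┛.............┃   
                   ┃................^.^^..........┃   
                   ┃..............................┃   
                   ┃..............................┃   
                   ┃...............@........♣♣♣...┃   
                   ┃.........................♣....┃   
                   ┃.....♣........................┃   
                   ┃.....♣..........^^............┃   


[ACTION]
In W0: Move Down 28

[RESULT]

                                                      
                                                      
                                                      
       ┏━━━━━━━━━━━━━━━━━━━━━━━━━━━━┓                 
       ┃ CheckboxTree               ┃                 
       ┠────────────────────────────┨                 
       ┃>[-] repo/                  ┃                 
       ┃   [ ] database.py          ┃                 
       ┃   [-] src/                 ┃━━━━━━━━━━━━━┓   
       ┃     [x] src/               ┃             ┃   
       ┃       [x] utils.rs         ┃─────────────┨   
       ┃       [x] .gitignore       ┃^............┃   
       ┗━━━━━━━━━━━━━━━━━━━━━━━━━━━━┛.............┃   
                   ┃..............................┃   
                   ┃.....~.....~~.................┃   
                   ┃...═══════.~══════════════════┃   
                   ┃.....~~....~~~.@.............#┃   
                   ┃                              ┃   
                   ┃                              ┃   
                   ┃                              ┃   


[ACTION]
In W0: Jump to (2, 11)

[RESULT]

                                                      
                                                      
                                                      
       ┏━━━━━━━━━━━━━━━━━━━━━━━━━━━━┓                 
       ┃ CheckboxTree               ┃                 
       ┠────────────────────────────┨                 
       ┃>[-] repo/                  ┃                 
       ┃   [ ] database.py          ┃                 
       ┃   [-] src/                 ┃━━━━━━━━━━━━━┓   
       ┃     [x] src/               ┃             ┃   
       ┃       [x] utils.rs         ┃─────────────┨   
       ┃       [x] .gitignore       ┃.............┃   
       ┗━━━━━━━━━━━━━━━━━━━━━━━━━━━━┛.............┃   
                   ┃             .................┃   
                   ┃             .................┃   
                   ┃             .................┃   
                   ┃             ..@..............┃   
                   ┃             .................┃   
                   ┃             ........♣........┃   
                   ┃             ........♣........┃   


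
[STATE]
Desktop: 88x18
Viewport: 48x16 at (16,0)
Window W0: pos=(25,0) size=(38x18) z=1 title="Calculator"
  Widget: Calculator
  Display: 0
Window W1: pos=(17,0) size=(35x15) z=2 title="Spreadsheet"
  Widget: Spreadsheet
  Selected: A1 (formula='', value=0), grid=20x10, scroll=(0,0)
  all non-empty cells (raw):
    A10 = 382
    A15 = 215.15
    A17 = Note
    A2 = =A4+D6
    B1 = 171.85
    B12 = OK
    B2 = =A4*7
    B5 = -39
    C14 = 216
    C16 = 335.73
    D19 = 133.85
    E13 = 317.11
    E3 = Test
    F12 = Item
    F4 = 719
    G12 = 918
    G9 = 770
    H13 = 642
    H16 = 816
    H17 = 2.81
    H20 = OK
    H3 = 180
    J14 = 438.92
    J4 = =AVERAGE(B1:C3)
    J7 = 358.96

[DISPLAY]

 ┏━━━━━━━━━━━━━━━━━━━━━━━━━━━━━━━━━┓━━━━━━━━━━┓ 
 ┃ Spreadsheet                     ┃          ┃ 
 ┠─────────────────────────────────┨──────────┨ 
 ┃A1:                              ┃         0┃ 
 ┃       A       B       C       D ┃          ┃ 
 ┃---------------------------------┃          ┃ 
 ┃  1      [0]  171.85       0     ┃          ┃ 
 ┃  2        0       0       0     ┃          ┃ 
 ┃  3        0       0       0     ┃          ┃ 
 ┃  4        0       0       0     ┃          ┃ 
 ┃  5        0     -39       0     ┃          ┃ 
 ┃  6        0       0       0     ┃          ┃ 
 ┃  7        0       0       0     ┃          ┃ 
 ┃  8        0       0       0     ┃          ┃ 
 ┗━━━━━━━━━━━━━━━━━━━━━━━━━━━━━━━━━┛          ┃ 
         ┃                                    ┃ 


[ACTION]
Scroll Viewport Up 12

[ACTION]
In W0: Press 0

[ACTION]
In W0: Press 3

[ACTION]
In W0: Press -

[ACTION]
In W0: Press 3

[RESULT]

 ┏━━━━━━━━━━━━━━━━━━━━━━━━━━━━━━━━━┓━━━━━━━━━━┓ 
 ┃ Spreadsheet                     ┃          ┃ 
 ┠─────────────────────────────────┨──────────┨ 
 ┃A1:                              ┃         3┃ 
 ┃       A       B       C       D ┃          ┃ 
 ┃---------------------------------┃          ┃ 
 ┃  1      [0]  171.85       0     ┃          ┃ 
 ┃  2        0       0       0     ┃          ┃ 
 ┃  3        0       0       0     ┃          ┃ 
 ┃  4        0       0       0     ┃          ┃ 
 ┃  5        0     -39       0     ┃          ┃ 
 ┃  6        0       0       0     ┃          ┃ 
 ┃  7        0       0       0     ┃          ┃ 
 ┃  8        0       0       0     ┃          ┃ 
 ┗━━━━━━━━━━━━━━━━━━━━━━━━━━━━━━━━━┛          ┃ 
         ┃                                    ┃ 


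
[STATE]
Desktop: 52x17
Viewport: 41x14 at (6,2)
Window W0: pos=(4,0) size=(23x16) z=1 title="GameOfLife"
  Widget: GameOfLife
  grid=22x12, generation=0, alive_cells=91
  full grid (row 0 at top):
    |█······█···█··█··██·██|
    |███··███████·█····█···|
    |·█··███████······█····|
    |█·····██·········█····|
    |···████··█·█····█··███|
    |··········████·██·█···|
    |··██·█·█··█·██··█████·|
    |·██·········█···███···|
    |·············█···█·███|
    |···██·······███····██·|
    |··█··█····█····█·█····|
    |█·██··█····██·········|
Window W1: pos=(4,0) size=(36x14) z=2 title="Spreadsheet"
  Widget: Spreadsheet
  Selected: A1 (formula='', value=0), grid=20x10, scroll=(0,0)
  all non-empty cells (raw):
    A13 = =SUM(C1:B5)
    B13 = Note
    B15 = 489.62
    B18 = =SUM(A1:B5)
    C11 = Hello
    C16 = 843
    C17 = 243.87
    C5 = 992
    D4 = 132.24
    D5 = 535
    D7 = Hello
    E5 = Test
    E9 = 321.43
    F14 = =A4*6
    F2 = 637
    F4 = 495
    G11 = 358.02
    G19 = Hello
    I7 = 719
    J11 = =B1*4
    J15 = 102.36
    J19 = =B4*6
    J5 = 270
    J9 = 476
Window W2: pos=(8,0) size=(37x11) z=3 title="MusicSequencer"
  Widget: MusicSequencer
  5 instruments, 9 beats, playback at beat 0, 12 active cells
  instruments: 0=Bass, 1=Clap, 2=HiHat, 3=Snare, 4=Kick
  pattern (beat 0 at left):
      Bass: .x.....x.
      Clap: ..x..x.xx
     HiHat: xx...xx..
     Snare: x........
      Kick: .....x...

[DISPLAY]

──┠───────────────────────────────────┨  
1:┃      ▼12345678                    ┃  
  ┃  Bass·█·····█·                    ┃  
--┃  Clap··█··█·██                    ┃  
 1┃ HiHat██···██··                    ┃  
 2┃ Snare█········                    ┃  
 3┃  Kick·····█···                    ┃  
 4┃                                   ┃  
 5┗━━━━━━━━━━━━━━━━━━━━━━━━━━━━━━━━━━━┛  
 6        0       0       0      ┃       
 7        0       0       0Hello ┃       
━━━━━━━━━━━━━━━━━━━━━━━━━━━━━━━━━┛       
·█··█····█····█·█···┃                    
━━━━━━━━━━━━━━━━━━━━┛                    


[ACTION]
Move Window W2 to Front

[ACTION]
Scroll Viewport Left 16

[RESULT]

    ┠───┠────────────────────────────────
    ┃A1:┃      ▼12345678                 
    ┃   ┃  Bass·█·····█·                 
    ┃---┃  Clap··█··█·██                 
    ┃  1┃ HiHat██···██··                 
    ┃  2┃ Snare█········                 
    ┃  3┃  Kick·····█···                 
    ┃  4┃                                
    ┃  5┗━━━━━━━━━━━━━━━━━━━━━━━━━━━━━━━━
    ┃  6        0       0       0      ┃ 
    ┃  7        0       0       0Hello ┃ 
    ┗━━━━━━━━━━━━━━━━━━━━━━━━━━━━━━━━━━┛ 
    ┃··█··█····█····█·█···┃              
    ┗━━━━━━━━━━━━━━━━━━━━━┛              


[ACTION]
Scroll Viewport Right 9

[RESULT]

───────────────────────────────────┨     
      ▼12345678                    ┃     
  Bass·█·····█·                    ┃     
  Clap··█··█·██                    ┃     
 HiHat██···██··                    ┃     
 Snare█········                    ┃     
  Kick·····█···                    ┃     
                                   ┃     
━━━━━━━━━━━━━━━━━━━━━━━━━━━━━━━━━━━┛     
       0       0       0      ┃          
       0       0       0Hello ┃          
━━━━━━━━━━━━━━━━━━━━━━━━━━━━━━┛          
·█····█····█·█···┃                       
━━━━━━━━━━━━━━━━━┛                       


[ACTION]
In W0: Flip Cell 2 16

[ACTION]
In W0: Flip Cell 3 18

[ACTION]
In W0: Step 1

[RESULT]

───────────────────────────────────┨     
      ▼12345678                    ┃     
  Bass·█·····█·                    ┃     
  Clap··█··█·██                    ┃     
 HiHat██···██··                    ┃     
 Snare█········                    ┃     
  Kick·····█···                    ┃     
                                   ┃     
━━━━━━━━━━━━━━━━━━━━━━━━━━━━━━━━━━━┛     
       0       0       0      ┃          
       0       0       0Hello ┃          
━━━━━━━━━━━━━━━━━━━━━━━━━━━━━━┛          
·█········█······┃                       
━━━━━━━━━━━━━━━━━┛                       


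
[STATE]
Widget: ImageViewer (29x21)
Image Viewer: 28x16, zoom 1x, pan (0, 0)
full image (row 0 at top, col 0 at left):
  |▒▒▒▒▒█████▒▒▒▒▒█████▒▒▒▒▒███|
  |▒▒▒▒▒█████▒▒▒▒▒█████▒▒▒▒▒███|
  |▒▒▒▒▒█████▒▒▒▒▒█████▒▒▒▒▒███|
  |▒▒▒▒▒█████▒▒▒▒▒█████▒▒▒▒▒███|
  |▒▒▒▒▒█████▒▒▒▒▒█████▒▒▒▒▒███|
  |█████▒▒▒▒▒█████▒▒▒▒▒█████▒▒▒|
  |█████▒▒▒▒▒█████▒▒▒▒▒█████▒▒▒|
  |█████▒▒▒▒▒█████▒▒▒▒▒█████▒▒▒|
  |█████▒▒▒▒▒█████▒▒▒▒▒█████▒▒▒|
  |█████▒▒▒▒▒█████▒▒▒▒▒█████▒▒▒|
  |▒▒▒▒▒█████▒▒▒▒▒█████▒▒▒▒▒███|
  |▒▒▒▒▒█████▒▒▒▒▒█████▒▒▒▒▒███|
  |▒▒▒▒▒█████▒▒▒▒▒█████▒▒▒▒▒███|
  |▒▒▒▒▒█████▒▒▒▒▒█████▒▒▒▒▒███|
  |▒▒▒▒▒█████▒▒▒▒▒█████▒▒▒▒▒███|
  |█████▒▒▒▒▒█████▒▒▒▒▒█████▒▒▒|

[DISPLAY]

▒▒▒▒▒█████▒▒▒▒▒█████▒▒▒▒▒███ 
▒▒▒▒▒█████▒▒▒▒▒█████▒▒▒▒▒███ 
▒▒▒▒▒█████▒▒▒▒▒█████▒▒▒▒▒███ 
▒▒▒▒▒█████▒▒▒▒▒█████▒▒▒▒▒███ 
▒▒▒▒▒█████▒▒▒▒▒█████▒▒▒▒▒███ 
█████▒▒▒▒▒█████▒▒▒▒▒█████▒▒▒ 
█████▒▒▒▒▒█████▒▒▒▒▒█████▒▒▒ 
█████▒▒▒▒▒█████▒▒▒▒▒█████▒▒▒ 
█████▒▒▒▒▒█████▒▒▒▒▒█████▒▒▒ 
█████▒▒▒▒▒█████▒▒▒▒▒█████▒▒▒ 
▒▒▒▒▒█████▒▒▒▒▒█████▒▒▒▒▒███ 
▒▒▒▒▒█████▒▒▒▒▒█████▒▒▒▒▒███ 
▒▒▒▒▒█████▒▒▒▒▒█████▒▒▒▒▒███ 
▒▒▒▒▒█████▒▒▒▒▒█████▒▒▒▒▒███ 
▒▒▒▒▒█████▒▒▒▒▒█████▒▒▒▒▒███ 
█████▒▒▒▒▒█████▒▒▒▒▒█████▒▒▒ 
                             
                             
                             
                             
                             


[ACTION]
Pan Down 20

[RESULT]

                             
                             
                             
                             
                             
                             
                             
                             
                             
                             
                             
                             
                             
                             
                             
                             
                             
                             
                             
                             
                             


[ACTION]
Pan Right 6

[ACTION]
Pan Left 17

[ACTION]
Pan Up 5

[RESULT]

█████▒▒▒▒▒█████▒▒▒▒▒█████▒▒▒ 
                             
                             
                             
                             
                             
                             
                             
                             
                             
                             
                             
                             
                             
                             
                             
                             
                             
                             
                             
                             


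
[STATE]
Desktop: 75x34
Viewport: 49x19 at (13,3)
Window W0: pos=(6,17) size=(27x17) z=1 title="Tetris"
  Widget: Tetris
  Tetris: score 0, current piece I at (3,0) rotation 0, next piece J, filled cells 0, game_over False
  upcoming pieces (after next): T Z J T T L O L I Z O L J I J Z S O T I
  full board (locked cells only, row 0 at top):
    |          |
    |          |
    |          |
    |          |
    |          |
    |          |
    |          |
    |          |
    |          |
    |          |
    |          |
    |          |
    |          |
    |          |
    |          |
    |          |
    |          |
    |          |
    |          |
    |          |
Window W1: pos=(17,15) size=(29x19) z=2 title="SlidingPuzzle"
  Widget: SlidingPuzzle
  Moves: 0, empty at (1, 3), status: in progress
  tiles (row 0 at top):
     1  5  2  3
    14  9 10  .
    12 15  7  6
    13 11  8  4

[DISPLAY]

                                                 
                                                 
                                                 
                                                 
                                                 
                                                 
                                                 
                                                 
                                                 
                                                 
                                                 
                                                 
    ┏━━━━━━━━━━━━━━━━━━━━━━━━━━━┓                
    ┃ SlidingPuzzle             ┃                
━━━━┠───────────────────────────┨                
s   ┃┌────┬────┬────┬────┐      ┃                
────┃│  1 │  5 │  2 │  3 │      ┃                
    ┃├────┼────┼────┼────┤      ┃                
    ┃│ 14 │  9 │ 10 │    │      ┃                


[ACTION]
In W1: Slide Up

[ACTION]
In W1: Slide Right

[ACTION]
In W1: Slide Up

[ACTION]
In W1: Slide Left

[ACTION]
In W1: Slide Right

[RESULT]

                                                 
                                                 
                                                 
                                                 
                                                 
                                                 
                                                 
                                                 
                                                 
                                                 
                                                 
                                                 
    ┏━━━━━━━━━━━━━━━━━━━━━━━━━━━┓                
    ┃ SlidingPuzzle             ┃                
━━━━┠───────────────────────────┨                
s   ┃┌────┬────┬────┬────┐      ┃                
────┃│  1 │  5 │  2 │  3 │      ┃                
    ┃├────┼────┼────┼────┤      ┃                
    ┃│ 14 │  9 │ 10 │  6 │      ┃                


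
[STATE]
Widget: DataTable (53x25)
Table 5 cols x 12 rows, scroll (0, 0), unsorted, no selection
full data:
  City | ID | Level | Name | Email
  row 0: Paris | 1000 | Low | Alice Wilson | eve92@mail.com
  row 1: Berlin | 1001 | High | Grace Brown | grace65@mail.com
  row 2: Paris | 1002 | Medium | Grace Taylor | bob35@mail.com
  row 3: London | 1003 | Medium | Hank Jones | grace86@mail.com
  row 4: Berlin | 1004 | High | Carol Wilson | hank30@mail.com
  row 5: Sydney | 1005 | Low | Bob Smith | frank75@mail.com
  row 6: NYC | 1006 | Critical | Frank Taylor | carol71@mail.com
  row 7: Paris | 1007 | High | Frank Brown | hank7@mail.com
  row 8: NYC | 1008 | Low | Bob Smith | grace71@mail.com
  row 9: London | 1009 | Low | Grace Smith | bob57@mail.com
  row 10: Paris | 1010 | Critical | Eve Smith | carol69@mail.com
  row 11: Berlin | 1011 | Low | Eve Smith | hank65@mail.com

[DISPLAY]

City  │ID  │Level   │Name        │Email              
──────┼────┼────────┼────────────┼────────────────   
Paris │1000│Low     │Alice Wilson│eve92@mail.com     
Berlin│1001│High    │Grace Brown │grace65@mail.com   
Paris │1002│Medium  │Grace Taylor│bob35@mail.com     
London│1003│Medium  │Hank Jones  │grace86@mail.com   
Berlin│1004│High    │Carol Wilson│hank30@mail.com    
Sydney│1005│Low     │Bob Smith   │frank75@mail.com   
NYC   │1006│Critical│Frank Taylor│carol71@mail.com   
Paris │1007│High    │Frank Brown │hank7@mail.com     
NYC   │1008│Low     │Bob Smith   │grace71@mail.com   
London│1009│Low     │Grace Smith │bob57@mail.com     
Paris │1010│Critical│Eve Smith   │carol69@mail.com   
Berlin│1011│Low     │Eve Smith   │hank65@mail.com    
                                                     
                                                     
                                                     
                                                     
                                                     
                                                     
                                                     
                                                     
                                                     
                                                     
                                                     


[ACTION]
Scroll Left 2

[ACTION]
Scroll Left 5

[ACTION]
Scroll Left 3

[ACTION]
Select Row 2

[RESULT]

City  │ID  │Level   │Name        │Email              
──────┼────┼────────┼────────────┼────────────────   
Paris │1000│Low     │Alice Wilson│eve92@mail.com     
Berlin│1001│High    │Grace Brown │grace65@mail.com   
>aris │1002│Medium  │Grace Taylor│bob35@mail.com     
London│1003│Medium  │Hank Jones  │grace86@mail.com   
Berlin│1004│High    │Carol Wilson│hank30@mail.com    
Sydney│1005│Low     │Bob Smith   │frank75@mail.com   
NYC   │1006│Critical│Frank Taylor│carol71@mail.com   
Paris │1007│High    │Frank Brown │hank7@mail.com     
NYC   │1008│Low     │Bob Smith   │grace71@mail.com   
London│1009│Low     │Grace Smith │bob57@mail.com     
Paris │1010│Critical│Eve Smith   │carol69@mail.com   
Berlin│1011│Low     │Eve Smith   │hank65@mail.com    
                                                     
                                                     
                                                     
                                                     
                                                     
                                                     
                                                     
                                                     
                                                     
                                                     
                                                     


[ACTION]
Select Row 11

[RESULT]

City  │ID  │Level   │Name        │Email              
──────┼────┼────────┼────────────┼────────────────   
Paris │1000│Low     │Alice Wilson│eve92@mail.com     
Berlin│1001│High    │Grace Brown │grace65@mail.com   
Paris │1002│Medium  │Grace Taylor│bob35@mail.com     
London│1003│Medium  │Hank Jones  │grace86@mail.com   
Berlin│1004│High    │Carol Wilson│hank30@mail.com    
Sydney│1005│Low     │Bob Smith   │frank75@mail.com   
NYC   │1006│Critical│Frank Taylor│carol71@mail.com   
Paris │1007│High    │Frank Brown │hank7@mail.com     
NYC   │1008│Low     │Bob Smith   │grace71@mail.com   
London│1009│Low     │Grace Smith │bob57@mail.com     
Paris │1010│Critical│Eve Smith   │carol69@mail.com   
>erlin│1011│Low     │Eve Smith   │hank65@mail.com    
                                                     
                                                     
                                                     
                                                     
                                                     
                                                     
                                                     
                                                     
                                                     
                                                     
                                                     
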